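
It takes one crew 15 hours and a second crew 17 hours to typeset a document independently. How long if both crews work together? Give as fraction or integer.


Rate of A = 1/15 job per hour
Rate of B = 1/17 job per hour
Combined rate = 1/15 + 1/17
Find common denominator: (17 + 15)/(15*17) = 32/255
Combined rate = 32/255 job per hour
Time together = 1 / (32/255) = 255/32 hours

255/32


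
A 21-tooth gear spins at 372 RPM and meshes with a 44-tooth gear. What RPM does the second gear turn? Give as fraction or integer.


Gear ratio: teeth_A * RPM_A = teeth_B * RPM_B
21 * 372 = 44 * RPM_B
7812 = 44 * RPM_B
RPM_B = 7812 / 44
RPM_B = 1953/11

1953/11


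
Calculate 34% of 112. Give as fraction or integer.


Compute 34% of 112
Convert percentage: 34% = 34/100
Multiply: 112 * 34/100
= 3808/100
= 952/25

952/25


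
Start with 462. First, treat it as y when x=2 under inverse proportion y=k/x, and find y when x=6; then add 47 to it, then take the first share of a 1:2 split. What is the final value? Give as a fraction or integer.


Start with 462.
Step 1: Inverse prop: k = (462)*2; new y = k/6 = 462*2/6 = 154
Step 2: Add 47: 154+47=201; split 1:2 first = 201*1/3 = 67
Final result = 67

67


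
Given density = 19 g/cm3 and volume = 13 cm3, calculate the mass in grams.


Using mass = density * volume
Density = 19 g/cm3
Volume = 13 cm3
Mass = 19 * 13
= 247 g

247


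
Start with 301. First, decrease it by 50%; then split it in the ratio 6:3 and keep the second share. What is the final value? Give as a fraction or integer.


Start with 301.
Step 1: Decrease by 50%: 301 * 50/100 = 301/2
Step 2: Split 6:3, second share = 301/2 * 3/9 = 301/6
Final result = 301/6

301/6


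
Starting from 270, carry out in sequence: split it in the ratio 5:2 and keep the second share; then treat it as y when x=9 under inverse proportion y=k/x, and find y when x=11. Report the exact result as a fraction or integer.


Start with 270.
Step 1: Split 5:2, second share = 270 * 2/7 = 540/7
Step 2: Inverse prop: k = (540/7)*9; new y = k/11 = 540/7*9/11 = 4860/77
Final result = 4860/77

4860/77


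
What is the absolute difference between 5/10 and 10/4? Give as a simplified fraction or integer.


Simplify: 5/10 = 1/2 and 10/4 = 5/2
Find common denominator: LCD = 2
Convert: 1/2 and 5/2
Difference = |1 - 5|/2 = 4/2
Simplified = 2

2


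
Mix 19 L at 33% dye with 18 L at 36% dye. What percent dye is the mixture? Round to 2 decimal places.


Solute in mixture 1 = 33% of 19 L = 19*33/100 = 627/100 L
Solute in mixture 2 = 36% of 18 L = 18*36/100 = 162/25 L
Total solute = 627/100 + 162/25 = 51/4 L
Total volume = 19 + 18 = 37 L
Final concentration = 51/4/37 * 100 = 34.46%

34.46


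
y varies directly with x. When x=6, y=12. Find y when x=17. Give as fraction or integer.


Direct proportion: y = kx
Find k: k = 12/6 = 2
Compute y at x=17: y = 2 * 17
y = 34

34


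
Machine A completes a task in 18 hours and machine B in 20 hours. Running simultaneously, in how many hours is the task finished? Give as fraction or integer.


Rate of A = 1/18 job per hour
Rate of B = 1/20 job per hour
Combined rate = 1/18 + 1/20
Find common denominator: (20 + 18)/(18*20) = 38/360
Combined rate = 19/180 job per hour
Time together = 1 / (19/180) = 180/19 hours

180/19


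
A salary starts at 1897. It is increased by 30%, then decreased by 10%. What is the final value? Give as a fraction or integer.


Start: 1897
Step 1: increase by 30% => multiply by 130/100
  1897 * 130/100 = 24661/10
Step 2: decrease by 10% => multiply by 90/100
  24661/10 * 90/100 = 221949/100
Final value = 221949/100

221949/100


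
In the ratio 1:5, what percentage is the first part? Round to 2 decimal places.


Total parts = 1 + 5 = 6
First part fraction = 1/6
Percentage = (1/6) * 100
= 0.166667 * 100
= 16.67%

16.67


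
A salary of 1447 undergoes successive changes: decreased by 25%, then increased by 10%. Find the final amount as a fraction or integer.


Start: 1447
Step 1: decrease by 25% => multiply by 75/100
  1447 * 75/100 = 4341/4
Step 2: increase by 10% => multiply by 110/100
  4341/4 * 110/100 = 47751/40
Final value = 47751/40

47751/40


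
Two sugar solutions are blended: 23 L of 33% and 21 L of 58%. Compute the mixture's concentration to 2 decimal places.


Solute in mixture 1 = 33% of 23 L = 23*33/100 = 759/100 L
Solute in mixture 2 = 58% of 21 L = 21*58/100 = 609/50 L
Total solute = 759/100 + 609/50 = 1977/100 L
Total volume = 23 + 21 = 44 L
Final concentration = 1977/100/44 * 100 = 44.93%

44.93


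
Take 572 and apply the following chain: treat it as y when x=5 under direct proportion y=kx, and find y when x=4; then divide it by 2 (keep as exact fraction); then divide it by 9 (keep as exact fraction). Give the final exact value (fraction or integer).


Start with 572.
Step 1: Direct prop: k = (572)/5; new y = k*4 = 572*4/5 = 2288/5
Step 2: Divide by 2: 2288/5 / 2 = 1144/5
Step 3: Divide by 9: 1144/5 / 9 = 1144/45
Final result = 1144/45

1144/45


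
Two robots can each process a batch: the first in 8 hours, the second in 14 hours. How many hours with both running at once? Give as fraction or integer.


Rate of A = 1/8 job per hour
Rate of B = 1/14 job per hour
Combined rate = 1/8 + 1/14
Find common denominator: (14 + 8)/(8*14) = 22/112
Combined rate = 11/56 job per hour
Time together = 1 / (11/56) = 56/11 hours

56/11


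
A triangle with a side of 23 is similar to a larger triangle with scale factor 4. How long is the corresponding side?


Similar triangles have proportional sides
Scale factor = 4
Smaller side = 23
Corresponding larger side = 23 * 4
= 92

92


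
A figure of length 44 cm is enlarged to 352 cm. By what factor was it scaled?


Original length = 44 cm
Scaled length = 352 cm
Scale factor = 352 / 44
= 8

8


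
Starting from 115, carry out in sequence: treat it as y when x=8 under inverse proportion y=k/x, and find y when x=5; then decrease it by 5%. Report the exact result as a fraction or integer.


Start with 115.
Step 1: Inverse prop: k = (115)*8; new y = k/5 = 115*8/5 = 184
Step 2: Decrease by 5%: 184 * 95/100 = 874/5
Final result = 874/5

874/5


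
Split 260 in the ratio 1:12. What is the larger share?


Total parts = 1 + 12 = 13
Value per part = 260 / 13 = 20
First share = 1 * 20 = 20
Second share = 12 * 20 = 240
Larger share = 240

240


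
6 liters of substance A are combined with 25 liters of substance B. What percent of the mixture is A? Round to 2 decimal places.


Volume of A = 6 L
Volume of B = 25 L
Total volume = 6 + 25 = 31 L
Percentage of A = (6/31) * 100
= 19.35%

19.35


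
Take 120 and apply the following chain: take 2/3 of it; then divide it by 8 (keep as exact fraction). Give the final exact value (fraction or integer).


Start with 120.
Step 1: Take 2/3: 120 * 2/3 = 80
Step 2: Divide by 8: 80 / 8 = 10
Final result = 10

10


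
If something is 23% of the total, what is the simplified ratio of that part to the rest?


Part = 23%, Remainder = 77%
Ratio = 23:77
GCD(23, 77) = 1
Simplify: 23:77 = 23:77

23:77


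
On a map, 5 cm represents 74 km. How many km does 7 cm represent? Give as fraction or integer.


Map scale: 5 cm = 74 km
Measured distance on map = 7 cm
Set up proportion: 7 * 74 / 5
= 518 / 5
= 518/5 km

518/5


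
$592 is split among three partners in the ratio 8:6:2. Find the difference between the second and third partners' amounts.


Total parts = 8 + 6 + 2 = 16
Value per part = 592 / 16 = 37
Shares: 8*37=296, 6*37=222, 2*37=74
Second share = 222, third share = 74
Difference = |222 - 74| = 148

148


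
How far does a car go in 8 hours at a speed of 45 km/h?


Using distance = speed * time
Speed = 45 km/h
Time = 8 hours
Distance = 45 * 8
= 360 km

360


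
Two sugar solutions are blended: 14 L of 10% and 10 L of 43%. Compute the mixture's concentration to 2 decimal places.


Solute in mixture 1 = 10% of 14 L = 14*10/100 = 7/5 L
Solute in mixture 2 = 43% of 10 L = 10*43/100 = 43/10 L
Total solute = 7/5 + 43/10 = 57/10 L
Total volume = 14 + 10 = 24 L
Final concentration = 57/10/24 * 100 = 23.75%

23.75


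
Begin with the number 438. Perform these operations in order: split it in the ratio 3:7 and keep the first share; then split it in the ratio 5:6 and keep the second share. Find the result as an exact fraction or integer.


Start with 438.
Step 1: Split 3:7, first share = 438 * 3/10 = 657/5
Step 2: Split 5:6, second share = 657/5 * 6/11 = 3942/55
Final result = 3942/55

3942/55


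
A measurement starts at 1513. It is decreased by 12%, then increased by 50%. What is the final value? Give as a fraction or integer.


Start: 1513
Step 1: decrease by 12% => multiply by 88/100
  1513 * 88/100 = 33286/25
Step 2: increase by 50% => multiply by 150/100
  33286/25 * 150/100 = 49929/25
Final value = 49929/25

49929/25


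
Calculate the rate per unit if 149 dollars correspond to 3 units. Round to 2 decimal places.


Total dollars = 149
Number of units = 3
Unit rate = 149 / 3
= 49.67 dollars per unit

49.67


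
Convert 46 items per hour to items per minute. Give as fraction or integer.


Converting from per hour to per minute
Rate = 46 items per hour
Divide by 60: 46/60
= 23/30 items per minute

23/30


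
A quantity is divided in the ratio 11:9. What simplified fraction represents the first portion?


Total parts = 11 + 9 = 20
First part fraction = 11/20
Simplify: 11/20 = 11/20

11/20


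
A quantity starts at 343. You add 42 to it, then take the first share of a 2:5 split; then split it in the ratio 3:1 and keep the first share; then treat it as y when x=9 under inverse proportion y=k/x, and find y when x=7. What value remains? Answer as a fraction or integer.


Start with 343.
Step 1: Add 42: 343+42=385; split 2:5 first = 385*2/7 = 110
Step 2: Split 3:1, first share = 110 * 3/4 = 165/2
Step 3: Inverse prop: k = (165/2)*9; new y = k/7 = 165/2*9/7 = 1485/14
Final result = 1485/14

1485/14


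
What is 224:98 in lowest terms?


Find GCD(224, 98)
GCD = 14
Divide both by 14: 224/14 = 16, 98/14 = 7
Simplified ratio = 16:7

16:7


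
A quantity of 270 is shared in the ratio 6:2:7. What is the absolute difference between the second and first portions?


Total parts = 6 + 2 + 7 = 15
Value per part = 270 / 15 = 18
Shares: 6*18=108, 2*18=36, 7*18=126
Second share = 36, first share = 108
Difference = |36 - 108| = 72

72


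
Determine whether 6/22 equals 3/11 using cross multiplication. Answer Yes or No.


Cross multiply to check 6/22 = 3/11
Left cross product: 6 * 11 = 66
Right cross product: 22 * 3 = 66
66 = 66
Equal, so proportions match => Yes

Yes


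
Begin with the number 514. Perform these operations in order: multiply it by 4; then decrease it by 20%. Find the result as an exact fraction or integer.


Start with 514.
Step 1: Multiply by 4: 514 * 4 = 2056
Step 2: Decrease by 20%: 2056 * 80/100 = 8224/5
Final result = 8224/5

8224/5


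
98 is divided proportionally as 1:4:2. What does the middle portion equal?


Ratio = 1:4:2
Total parts = 1 + 4 + 2 = 7
Value per part = 98 / 7 = 14
First share = 1 * 14 = 14
Middle share = 4 * 14 = 56
Third share = 2 * 14 = 28

56


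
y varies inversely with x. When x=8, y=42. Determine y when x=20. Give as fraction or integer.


Inverse proportion: y = k/x
Find k: k = 8 * 42 = 336
Compute y at x=20: y = 336/20
y = 84/5

84/5


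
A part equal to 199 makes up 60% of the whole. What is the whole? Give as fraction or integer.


Given: 199 is 60% of the whole
Set up: 199 = 60/100 * whole
whole = 199 * 100 / 60
whole = 19900 / 60
whole = 995/3

995/3


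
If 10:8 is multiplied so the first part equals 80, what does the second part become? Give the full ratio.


Original ratio: 10:8
First term target: 80
Scale factor = 80 / 10 = 8
Multiply second term: 8 * 8 = 64
Equivalent ratio = 80:64

80:64


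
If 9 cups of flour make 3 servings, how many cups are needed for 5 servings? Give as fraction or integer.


Original: 9 cups for 3 servings
Target servings = 5
Scaling factor = 5/3
New amount = 9 * 5/3
= 45/3
= 15 cups

15


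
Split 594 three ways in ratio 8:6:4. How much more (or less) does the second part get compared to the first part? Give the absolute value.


Total parts = 8 + 6 + 4 = 18
Value per part = 594 / 18 = 33
Shares: 8*33=264, 6*33=198, 4*33=132
Second share = 198, first share = 264
Difference = |198 - 264| = 66

66


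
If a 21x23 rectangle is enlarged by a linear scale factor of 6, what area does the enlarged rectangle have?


Original dimensions: 21 x 23
Enlargement factor = 6
New width = 21 * 6 = 126
New height = 23 * 6 = 138
New area = 126 * 138 = 17388

17388


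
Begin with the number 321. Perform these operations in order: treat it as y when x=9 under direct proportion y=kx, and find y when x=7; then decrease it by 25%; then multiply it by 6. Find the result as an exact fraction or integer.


Start with 321.
Step 1: Direct prop: k = (321)/9; new y = k*7 = 321*7/9 = 749/3
Step 2: Decrease by 25%: 749/3 * 75/100 = 749/4
Step 3: Multiply by 6: 749/4 * 6 = 2247/2
Final result = 2247/2

2247/2


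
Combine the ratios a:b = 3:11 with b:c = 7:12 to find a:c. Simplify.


Given a:b = 3:11 and b:c = 7:12
Make b consistent. Multiply first ratio by 7: a:b = 21:77
Multiply second ratio by 11: b:c = 77:132
Now b = 77 in both, so a:b:c = 21:77:132
Therefore a:c = 21:132
Simplify by GCD: a:c = 7:44

7:44


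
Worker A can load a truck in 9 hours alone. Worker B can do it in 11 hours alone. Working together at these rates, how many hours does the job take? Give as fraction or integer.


Rate of A = 1/9 job per hour
Rate of B = 1/11 job per hour
Combined rate = 1/9 + 1/11
Find common denominator: (11 + 9)/(9*11) = 20/99
Combined rate = 20/99 job per hour
Time together = 1 / (20/99) = 99/20 hours

99/20


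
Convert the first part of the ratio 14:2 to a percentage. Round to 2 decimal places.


Total parts = 14 + 2 = 16
First part fraction = 14/16
Percentage = (14/16) * 100
= 0.875 * 100
= 87.50%

87.50


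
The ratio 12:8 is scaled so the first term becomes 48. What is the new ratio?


Original ratio: 12:8
First term target: 48
Scale factor = 48 / 12 = 4
Multiply second term: 8 * 4 = 32
Equivalent ratio = 48:32

48:32


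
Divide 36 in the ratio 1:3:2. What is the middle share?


Ratio = 1:3:2
Total parts = 1 + 3 + 2 = 6
Value per part = 36 / 6 = 6
First share = 1 * 6 = 6
Middle share = 3 * 6 = 18
Third share = 2 * 6 = 12

18


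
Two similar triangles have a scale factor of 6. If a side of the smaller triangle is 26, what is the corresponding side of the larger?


Similar triangles have proportional sides
Scale factor = 6
Smaller side = 26
Corresponding larger side = 26 * 6
= 156

156


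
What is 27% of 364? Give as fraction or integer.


Compute 27% of 364
Convert percentage: 27% = 27/100
Multiply: 364 * 27/100
= 9828/100
= 2457/25

2457/25


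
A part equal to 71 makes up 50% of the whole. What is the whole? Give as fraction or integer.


Given: 71 is 50% of the whole
Set up: 71 = 50/100 * whole
whole = 71 * 100 / 50
whole = 7100 / 50
whole = 142

142


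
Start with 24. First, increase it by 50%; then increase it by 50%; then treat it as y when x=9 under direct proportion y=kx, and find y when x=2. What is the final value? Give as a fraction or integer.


Start with 24.
Step 1: Increase by 50%: 24 * 150/100 = 36
Step 2: Increase by 50%: 36 * 150/100 = 54
Step 3: Direct prop: k = (54)/9; new y = k*2 = 54*2/9 = 12
Final result = 12

12


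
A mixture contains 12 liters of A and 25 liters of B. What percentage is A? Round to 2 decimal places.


Volume of A = 12 L
Volume of B = 25 L
Total volume = 12 + 25 = 37 L
Percentage of A = (12/37) * 100
= 32.43%

32.43


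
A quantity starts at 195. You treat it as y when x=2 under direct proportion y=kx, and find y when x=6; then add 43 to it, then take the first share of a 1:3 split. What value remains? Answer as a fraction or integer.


Start with 195.
Step 1: Direct prop: k = (195)/2; new y = k*6 = 195*6/2 = 585
Step 2: Add 43: 585+43=628; split 1:3 first = 628*1/4 = 157
Final result = 157

157


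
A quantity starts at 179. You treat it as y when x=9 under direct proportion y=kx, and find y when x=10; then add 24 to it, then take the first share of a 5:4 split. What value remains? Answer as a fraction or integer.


Start with 179.
Step 1: Direct prop: k = (179)/9; new y = k*10 = 179*10/9 = 1790/9
Step 2: Add 24: 1790/9+24=2006/9; split 5:4 first = 2006/9*5/9 = 10030/81
Final result = 10030/81

10030/81


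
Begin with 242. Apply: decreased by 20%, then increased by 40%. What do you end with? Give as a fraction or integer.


Start: 242
Step 1: decrease by 20% => multiply by 80/100
  242 * 80/100 = 968/5
Step 2: increase by 40% => multiply by 140/100
  968/5 * 140/100 = 6776/25
Final value = 6776/25

6776/25


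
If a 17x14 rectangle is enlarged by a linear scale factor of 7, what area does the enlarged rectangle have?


Original dimensions: 17 x 14
Enlargement factor = 7
New width = 17 * 7 = 119
New height = 14 * 7 = 98
New area = 119 * 98 = 11662

11662


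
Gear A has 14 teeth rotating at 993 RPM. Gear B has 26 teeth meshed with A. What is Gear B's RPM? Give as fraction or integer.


Gear ratio: teeth_A * RPM_A = teeth_B * RPM_B
14 * 993 = 26 * RPM_B
13902 = 26 * RPM_B
RPM_B = 13902 / 26
RPM_B = 6951/13

6951/13


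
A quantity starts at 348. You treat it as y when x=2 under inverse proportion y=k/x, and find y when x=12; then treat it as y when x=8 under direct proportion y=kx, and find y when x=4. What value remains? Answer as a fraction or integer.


Start with 348.
Step 1: Inverse prop: k = (348)*2; new y = k/12 = 348*2/12 = 58
Step 2: Direct prop: k = (58)/8; new y = k*4 = 58*4/8 = 29
Final result = 29

29


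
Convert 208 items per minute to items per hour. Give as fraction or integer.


Converting from per minute to per hour
Rate = 208 items per minute
Multiply by 60: 208 * 60
= 12480 items per hour

12480


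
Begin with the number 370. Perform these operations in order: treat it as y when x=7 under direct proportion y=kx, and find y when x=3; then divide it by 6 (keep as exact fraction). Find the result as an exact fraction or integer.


Start with 370.
Step 1: Direct prop: k = (370)/7; new y = k*3 = 370*3/7 = 1110/7
Step 2: Divide by 6: 1110/7 / 6 = 185/7
Final result = 185/7

185/7


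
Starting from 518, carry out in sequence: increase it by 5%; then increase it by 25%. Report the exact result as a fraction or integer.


Start with 518.
Step 1: Increase by 5%: 518 * 105/100 = 5439/10
Step 2: Increase by 25%: 5439/10 * 125/100 = 5439/8
Final result = 5439/8

5439/8


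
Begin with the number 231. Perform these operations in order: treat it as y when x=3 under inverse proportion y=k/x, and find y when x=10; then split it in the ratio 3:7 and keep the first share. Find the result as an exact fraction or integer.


Start with 231.
Step 1: Inverse prop: k = (231)*3; new y = k/10 = 231*3/10 = 693/10
Step 2: Split 3:7, first share = 693/10 * 3/10 = 2079/100
Final result = 2079/100

2079/100


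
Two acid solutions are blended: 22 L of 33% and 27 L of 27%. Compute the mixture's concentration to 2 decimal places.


Solute in mixture 1 = 33% of 22 L = 22*33/100 = 363/50 L
Solute in mixture 2 = 27% of 27 L = 27*27/100 = 729/100 L
Total solute = 363/50 + 729/100 = 291/20 L
Total volume = 22 + 27 = 49 L
Final concentration = 291/20/49 * 100 = 29.69%

29.69


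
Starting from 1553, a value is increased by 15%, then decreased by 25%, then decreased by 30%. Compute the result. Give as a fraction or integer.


Start: 1553
Step 1: increase by 15% => multiply by 115/100
  1553 * 115/100 = 35719/20
Step 2: decrease by 25% => multiply by 75/100
  35719/20 * 75/100 = 107157/80
Step 3: decrease by 30% => multiply by 70/100
  107157/80 * 70/100 = 750099/800
Final value = 750099/800

750099/800


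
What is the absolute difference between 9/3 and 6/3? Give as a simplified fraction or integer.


Simplify: 9/3 = 3 and 6/3 = 2
Find common denominator: LCD = 1
Convert: 3/1 and 2/1
Difference = |3 - 2|/1 = 1/1
Simplified = 1

1


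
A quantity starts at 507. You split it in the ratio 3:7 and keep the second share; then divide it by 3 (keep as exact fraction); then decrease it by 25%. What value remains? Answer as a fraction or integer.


Start with 507.
Step 1: Split 3:7, second share = 507 * 7/10 = 3549/10
Step 2: Divide by 3: 3549/10 / 3 = 1183/10
Step 3: Decrease by 25%: 1183/10 * 75/100 = 3549/40
Final result = 3549/40

3549/40


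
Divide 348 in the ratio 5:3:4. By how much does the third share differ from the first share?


Total parts = 5 + 3 + 4 = 12
Value per part = 348 / 12 = 29
Shares: 5*29=145, 3*29=87, 4*29=116
Third share = 116, first share = 145
Difference = |116 - 145| = 29

29


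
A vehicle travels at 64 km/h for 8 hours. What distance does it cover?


Using distance = speed * time
Speed = 64 km/h
Time = 8 hours
Distance = 64 * 8
= 512 km

512


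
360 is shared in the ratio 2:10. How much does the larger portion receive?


Total parts = 2 + 10 = 12
Value per part = 360 / 12 = 30
First share = 2 * 30 = 60
Second share = 10 * 30 = 300
Larger share = 300

300


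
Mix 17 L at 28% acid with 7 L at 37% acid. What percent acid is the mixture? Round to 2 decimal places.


Solute in mixture 1 = 28% of 17 L = 17*28/100 = 119/25 L
Solute in mixture 2 = 37% of 7 L = 7*37/100 = 259/100 L
Total solute = 119/25 + 259/100 = 147/20 L
Total volume = 17 + 7 = 24 L
Final concentration = 147/20/24 * 100 = 30.63%

30.63


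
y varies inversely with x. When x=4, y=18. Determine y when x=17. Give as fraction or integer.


Inverse proportion: y = k/x
Find k: k = 4 * 18 = 72
Compute y at x=17: y = 72/17
y = 72/17

72/17


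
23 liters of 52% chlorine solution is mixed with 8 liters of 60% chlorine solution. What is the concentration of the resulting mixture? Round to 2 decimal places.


Solute in mixture 1 = 52% of 23 L = 23*52/100 = 299/25 L
Solute in mixture 2 = 60% of 8 L = 8*60/100 = 24/5 L
Total solute = 299/25 + 24/5 = 419/25 L
Total volume = 23 + 8 = 31 L
Final concentration = 419/25/31 * 100 = 54.06%

54.06


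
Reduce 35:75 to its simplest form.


Find GCD(35, 75)
GCD = 5
Divide both by 5: 35/5 = 7, 75/5 = 15
Simplified ratio = 7:15

7:15


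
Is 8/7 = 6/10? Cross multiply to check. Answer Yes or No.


Cross multiply to check 8/7 = 6/10
Left cross product: 8 * 10 = 80
Right cross product: 7 * 6 = 42
80 != 42
Not equal, so proportions differ => No

No


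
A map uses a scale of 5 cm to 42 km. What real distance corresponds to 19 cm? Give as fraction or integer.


Map scale: 5 cm = 42 km
Measured distance on map = 19 cm
Set up proportion: 19 * 42 / 5
= 798 / 5
= 798/5 km

798/5


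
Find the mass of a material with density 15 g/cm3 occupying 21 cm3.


Using mass = density * volume
Density = 15 g/cm3
Volume = 21 cm3
Mass = 15 * 21
= 315 g

315


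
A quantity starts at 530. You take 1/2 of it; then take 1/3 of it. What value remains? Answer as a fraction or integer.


Start with 530.
Step 1: Take 1/2: 530 * 1/2 = 265
Step 2: Take 1/3: 265 * 1/3 = 265/3
Final result = 265/3

265/3


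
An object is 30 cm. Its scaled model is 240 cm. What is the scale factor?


Original length = 30 cm
Scaled length = 240 cm
Scale factor = 240 / 30
= 8

8


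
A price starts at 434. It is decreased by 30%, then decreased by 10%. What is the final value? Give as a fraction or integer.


Start: 434
Step 1: decrease by 30% => multiply by 70/100
  434 * 70/100 = 1519/5
Step 2: decrease by 10% => multiply by 90/100
  1519/5 * 90/100 = 13671/50
Final value = 13671/50

13671/50


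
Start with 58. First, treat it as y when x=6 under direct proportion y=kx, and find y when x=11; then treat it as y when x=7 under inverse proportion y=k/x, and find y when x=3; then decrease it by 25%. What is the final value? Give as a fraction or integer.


Start with 58.
Step 1: Direct prop: k = (58)/6; new y = k*11 = 58*11/6 = 319/3
Step 2: Inverse prop: k = (319/3)*7; new y = k/3 = 319/3*7/3 = 2233/9
Step 3: Decrease by 25%: 2233/9 * 75/100 = 2233/12
Final result = 2233/12

2233/12


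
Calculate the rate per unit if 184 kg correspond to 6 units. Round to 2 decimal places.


Total kg = 184
Number of units = 6
Unit rate = 184 / 6
= 30.67 kg per unit

30.67


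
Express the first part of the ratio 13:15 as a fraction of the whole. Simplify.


Total parts = 13 + 15 = 28
First part fraction = 13/28
Simplify: 13/28 = 13/28

13/28


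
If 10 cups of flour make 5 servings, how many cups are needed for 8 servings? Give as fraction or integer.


Original: 10 cups for 5 servings
Target servings = 8
Scaling factor = 8/5
New amount = 10 * 8/5
= 80/5
= 16 cups

16


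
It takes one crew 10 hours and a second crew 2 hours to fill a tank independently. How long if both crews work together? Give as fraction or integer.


Rate of A = 1/10 job per hour
Rate of B = 1/2 job per hour
Combined rate = 1/10 + 1/2
Find common denominator: (2 + 10)/(10*2) = 12/20
Combined rate = 3/5 job per hour
Time together = 1 / (3/5) = 5/3 hours

5/3


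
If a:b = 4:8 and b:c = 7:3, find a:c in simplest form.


Given a:b = 4:8 and b:c = 7:3
Make b consistent. Multiply first ratio by 7: a:b = 28:56
Multiply second ratio by 8: b:c = 56:24
Now b = 56 in both, so a:b:c = 28:56:24
Therefore a:c = 28:24
Simplify by GCD: a:c = 7:6

7:6


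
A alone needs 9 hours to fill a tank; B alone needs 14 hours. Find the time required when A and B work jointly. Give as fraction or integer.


Rate of A = 1/9 job per hour
Rate of B = 1/14 job per hour
Combined rate = 1/9 + 1/14
Find common denominator: (14 + 9)/(9*14) = 23/126
Combined rate = 23/126 job per hour
Time together = 1 / (23/126) = 126/23 hours

126/23


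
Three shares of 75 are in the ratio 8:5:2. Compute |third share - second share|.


Total parts = 8 + 5 + 2 = 15
Value per part = 75 / 15 = 5
Shares: 8*5=40, 5*5=25, 2*5=10
Third share = 10, second share = 25
Difference = |10 - 25| = 15

15


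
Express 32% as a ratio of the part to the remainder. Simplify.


Part = 32%, Remainder = 68%
Ratio = 32:68
GCD(32, 68) = 4
Simplify: 8:17 = 8:17

8:17


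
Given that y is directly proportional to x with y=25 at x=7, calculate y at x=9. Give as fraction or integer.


Direct proportion: y = kx
Find k: k = 25/7 = 25/7
Compute y at x=9: y = 25/7 * 9
y = 225/7

225/7


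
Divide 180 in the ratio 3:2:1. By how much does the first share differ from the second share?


Total parts = 3 + 2 + 1 = 6
Value per part = 180 / 6 = 30
Shares: 3*30=90, 2*30=60, 1*30=30
First share = 90, second share = 60
Difference = |90 - 60| = 30

30


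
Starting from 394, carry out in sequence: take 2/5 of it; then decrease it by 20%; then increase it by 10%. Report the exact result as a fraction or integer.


Start with 394.
Step 1: Take 2/5: 394 * 2/5 = 788/5
Step 2: Decrease by 20%: 788/5 * 80/100 = 3152/25
Step 3: Increase by 10%: 3152/25 * 110/100 = 17336/125
Final result = 17336/125

17336/125


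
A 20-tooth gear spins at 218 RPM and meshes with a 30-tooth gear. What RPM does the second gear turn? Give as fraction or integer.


Gear ratio: teeth_A * RPM_A = teeth_B * RPM_B
20 * 218 = 30 * RPM_B
4360 = 30 * RPM_B
RPM_B = 4360 / 30
RPM_B = 436/3

436/3


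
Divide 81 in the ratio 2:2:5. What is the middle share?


Ratio = 2:2:5
Total parts = 2 + 2 + 5 = 9
Value per part = 81 / 9 = 9
First share = 2 * 9 = 18
Middle share = 2 * 9 = 18
Third share = 5 * 9 = 45

18


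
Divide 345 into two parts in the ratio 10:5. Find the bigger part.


Total parts = 10 + 5 = 15
Value per part = 345 / 15 = 23
First share = 10 * 23 = 230
Second share = 5 * 23 = 115
Larger share = 230

230


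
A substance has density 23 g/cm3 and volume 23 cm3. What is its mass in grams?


Using mass = density * volume
Density = 23 g/cm3
Volume = 23 cm3
Mass = 23 * 23
= 529 g

529


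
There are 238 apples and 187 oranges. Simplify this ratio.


Find GCD(238, 187)
GCD = 17
Divide both by 17: 238/17 = 14, 187/17 = 11
Simplified ratio = 14:11

14:11


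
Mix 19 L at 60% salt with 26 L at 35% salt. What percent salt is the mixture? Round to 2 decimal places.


Solute in mixture 1 = 60% of 19 L = 19*60/100 = 57/5 L
Solute in mixture 2 = 35% of 26 L = 26*35/100 = 91/10 L
Total solute = 57/5 + 91/10 = 41/2 L
Total volume = 19 + 26 = 45 L
Final concentration = 41/2/45 * 100 = 45.56%

45.56


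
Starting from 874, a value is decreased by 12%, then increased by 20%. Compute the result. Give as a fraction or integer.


Start: 874
Step 1: decrease by 12% => multiply by 88/100
  874 * 88/100 = 19228/25
Step 2: increase by 20% => multiply by 120/100
  19228/25 * 120/100 = 115368/125
Final value = 115368/125

115368/125


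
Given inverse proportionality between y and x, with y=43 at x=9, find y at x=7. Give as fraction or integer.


Inverse proportion: y = k/x
Find k: k = 9 * 43 = 387
Compute y at x=7: y = 387/7
y = 387/7

387/7


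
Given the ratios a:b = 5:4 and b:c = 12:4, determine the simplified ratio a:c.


Given a:b = 5:4 and b:c = 12:4
Make b consistent. Multiply first ratio by 12: a:b = 60:48
Multiply second ratio by 4: b:c = 48:16
Now b = 48 in both, so a:b:c = 60:48:16
Therefore a:c = 60:16
Simplify by GCD: a:c = 15:4

15:4


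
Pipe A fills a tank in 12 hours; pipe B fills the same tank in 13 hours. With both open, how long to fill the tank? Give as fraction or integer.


Rate of A = 1/12 job per hour
Rate of B = 1/13 job per hour
Combined rate = 1/12 + 1/13
Find common denominator: (13 + 12)/(12*13) = 25/156
Combined rate = 25/156 job per hour
Time together = 1 / (25/156) = 156/25 hours

156/25


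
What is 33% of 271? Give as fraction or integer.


Compute 33% of 271
Convert percentage: 33% = 33/100
Multiply: 271 * 33/100
= 8943/100
= 8943/100

8943/100


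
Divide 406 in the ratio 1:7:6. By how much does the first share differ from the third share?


Total parts = 1 + 7 + 6 = 14
Value per part = 406 / 14 = 29
Shares: 1*29=29, 7*29=203, 6*29=174
First share = 29, third share = 174
Difference = |29 - 174| = 145

145


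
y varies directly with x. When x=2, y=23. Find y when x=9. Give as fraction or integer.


Direct proportion: y = kx
Find k: k = 23/2 = 23/2
Compute y at x=9: y = 23/2 * 9
y = 207/2

207/2


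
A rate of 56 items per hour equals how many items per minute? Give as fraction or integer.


Converting from per hour to per minute
Rate = 56 items per hour
Divide by 60: 56/60
= 14/15 items per minute

14/15


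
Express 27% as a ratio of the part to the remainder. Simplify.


Part = 27%, Remainder = 73%
Ratio = 27:73
GCD(27, 73) = 1
Simplify: 27:73 = 27:73

27:73


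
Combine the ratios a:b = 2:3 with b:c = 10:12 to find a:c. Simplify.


Given a:b = 2:3 and b:c = 10:12
Make b consistent. Multiply first ratio by 10: a:b = 20:30
Multiply second ratio by 3: b:c = 30:36
Now b = 30 in both, so a:b:c = 20:30:36
Therefore a:c = 20:36
Simplify by GCD: a:c = 5:9

5:9


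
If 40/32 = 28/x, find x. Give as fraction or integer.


Setting up: 40/32 = 28/x
Cross multiply: 40 * x = 32 * 28
40x = 896
x = 896/40
x = 112/5

112/5


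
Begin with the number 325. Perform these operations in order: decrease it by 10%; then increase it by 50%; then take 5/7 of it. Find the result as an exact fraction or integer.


Start with 325.
Step 1: Decrease by 10%: 325 * 90/100 = 585/2
Step 2: Increase by 50%: 585/2 * 150/100 = 1755/4
Step 3: Take 5/7: 1755/4 * 5/7 = 8775/28
Final result = 8775/28

8775/28


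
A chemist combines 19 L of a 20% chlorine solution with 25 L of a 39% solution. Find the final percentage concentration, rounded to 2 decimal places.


Solute in mixture 1 = 20% of 19 L = 19*20/100 = 19/5 L
Solute in mixture 2 = 39% of 25 L = 25*39/100 = 39/4 L
Total solute = 19/5 + 39/4 = 271/20 L
Total volume = 19 + 25 = 44 L
Final concentration = 271/20/44 * 100 = 30.80%

30.80


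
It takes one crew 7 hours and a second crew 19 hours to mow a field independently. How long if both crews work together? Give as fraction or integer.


Rate of A = 1/7 job per hour
Rate of B = 1/19 job per hour
Combined rate = 1/7 + 1/19
Find common denominator: (19 + 7)/(7*19) = 26/133
Combined rate = 26/133 job per hour
Time together = 1 / (26/133) = 133/26 hours

133/26


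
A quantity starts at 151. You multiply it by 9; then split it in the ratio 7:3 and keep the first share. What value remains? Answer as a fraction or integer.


Start with 151.
Step 1: Multiply by 9: 151 * 9 = 1359
Step 2: Split 7:3, first share = 1359 * 7/10 = 9513/10
Final result = 9513/10

9513/10


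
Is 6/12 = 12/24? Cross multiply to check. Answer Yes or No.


Cross multiply to check 6/12 = 12/24
Left cross product: 6 * 24 = 144
Right cross product: 12 * 12 = 144
144 = 144
Equal, so proportions match => Yes

Yes


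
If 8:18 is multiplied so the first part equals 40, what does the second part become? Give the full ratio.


Original ratio: 8:18
First term target: 40
Scale factor = 40 / 8 = 5
Multiply second term: 18 * 5 = 90
Equivalent ratio = 40:90

40:90


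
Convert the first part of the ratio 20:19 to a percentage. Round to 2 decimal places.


Total parts = 20 + 19 = 39
First part fraction = 20/39
Percentage = (20/39) * 100
= 0.512821 * 100
= 51.28%

51.28


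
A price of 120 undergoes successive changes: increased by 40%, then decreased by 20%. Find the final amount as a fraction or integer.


Start: 120
Step 1: increase by 40% => multiply by 140/100
  120 * 140/100 = 168
Step 2: decrease by 20% => multiply by 80/100
  168 * 80/100 = 672/5
Final value = 672/5

672/5


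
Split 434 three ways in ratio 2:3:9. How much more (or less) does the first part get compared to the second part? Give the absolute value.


Total parts = 2 + 3 + 9 = 14
Value per part = 434 / 14 = 31
Shares: 2*31=62, 3*31=93, 9*31=279
First share = 62, second share = 93
Difference = |62 - 93| = 31

31


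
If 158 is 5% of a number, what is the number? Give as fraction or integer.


Given: 158 is 5% of the whole
Set up: 158 = 5/100 * whole
whole = 158 * 100 / 5
whole = 15800 / 5
whole = 3160

3160


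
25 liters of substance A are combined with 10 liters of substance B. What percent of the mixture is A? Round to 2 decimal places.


Volume of A = 25 L
Volume of B = 10 L
Total volume = 25 + 10 = 35 L
Percentage of A = (25/35) * 100
= 71.43%

71.43


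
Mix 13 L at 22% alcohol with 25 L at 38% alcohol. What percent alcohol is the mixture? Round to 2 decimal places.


Solute in mixture 1 = 22% of 13 L = 13*22/100 = 143/50 L
Solute in mixture 2 = 38% of 25 L = 25*38/100 = 19/2 L
Total solute = 143/50 + 19/2 = 309/25 L
Total volume = 13 + 25 = 38 L
Final concentration = 309/25/38 * 100 = 32.53%

32.53


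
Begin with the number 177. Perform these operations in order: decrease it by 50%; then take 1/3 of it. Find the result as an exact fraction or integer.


Start with 177.
Step 1: Decrease by 50%: 177 * 50/100 = 177/2
Step 2: Take 1/3: 177/2 * 1/3 = 59/2
Final result = 59/2

59/2


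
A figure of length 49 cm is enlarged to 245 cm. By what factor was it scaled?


Original length = 49 cm
Scaled length = 245 cm
Scale factor = 245 / 49
= 5

5


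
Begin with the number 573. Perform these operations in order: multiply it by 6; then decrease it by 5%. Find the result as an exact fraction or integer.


Start with 573.
Step 1: Multiply by 6: 573 * 6 = 3438
Step 2: Decrease by 5%: 3438 * 95/100 = 32661/10
Final result = 32661/10

32661/10


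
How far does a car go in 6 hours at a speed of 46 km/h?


Using distance = speed * time
Speed = 46 km/h
Time = 6 hours
Distance = 46 * 6
= 276 km

276


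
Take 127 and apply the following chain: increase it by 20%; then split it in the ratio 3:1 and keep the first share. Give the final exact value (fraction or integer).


Start with 127.
Step 1: Increase by 20%: 127 * 120/100 = 762/5
Step 2: Split 3:1, first share = 762/5 * 3/4 = 1143/10
Final result = 1143/10

1143/10


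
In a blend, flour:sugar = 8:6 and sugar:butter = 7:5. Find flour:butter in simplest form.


Given a:b = 8:6 and b:c = 7:5
Make b consistent. Multiply first ratio by 7: a:b = 56:42
Multiply second ratio by 6: b:c = 42:30
Now b = 42 in both, so a:b:c = 56:42:30
Therefore a:c = 56:30
Simplify by GCD: a:c = 28:15

28:15


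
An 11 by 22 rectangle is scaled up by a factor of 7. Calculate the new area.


Original dimensions: 11 x 22
Enlargement factor = 7
New width = 11 * 7 = 77
New height = 22 * 7 = 154
New area = 77 * 154 = 11858

11858


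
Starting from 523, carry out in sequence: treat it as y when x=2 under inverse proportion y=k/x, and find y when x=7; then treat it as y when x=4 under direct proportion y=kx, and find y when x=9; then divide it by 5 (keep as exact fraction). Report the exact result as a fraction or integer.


Start with 523.
Step 1: Inverse prop: k = (523)*2; new y = k/7 = 523*2/7 = 1046/7
Step 2: Direct prop: k = (1046/7)/4; new y = k*9 = 1046/7*9/4 = 4707/14
Step 3: Divide by 5: 4707/14 / 5 = 4707/70
Final result = 4707/70

4707/70


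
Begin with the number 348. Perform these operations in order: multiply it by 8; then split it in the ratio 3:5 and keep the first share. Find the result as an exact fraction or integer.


Start with 348.
Step 1: Multiply by 8: 348 * 8 = 2784
Step 2: Split 3:5, first share = 2784 * 3/8 = 1044
Final result = 1044

1044


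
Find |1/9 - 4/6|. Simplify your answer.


Simplify: 1/9 = 1/9 and 4/6 = 2/3
Find common denominator: LCD = 9
Convert: 1/9 and 6/9
Difference = |1 - 6|/9 = 5/9
Simplified = 5/9

5/9


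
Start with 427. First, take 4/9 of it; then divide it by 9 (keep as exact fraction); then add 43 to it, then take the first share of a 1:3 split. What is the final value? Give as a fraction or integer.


Start with 427.
Step 1: Take 4/9: 427 * 4/9 = 1708/9
Step 2: Divide by 9: 1708/9 / 9 = 1708/81
Step 3: Add 43: 1708/81+43=5191/81; split 1:3 first = 5191/81*1/4 = 5191/324
Final result = 5191/324

5191/324


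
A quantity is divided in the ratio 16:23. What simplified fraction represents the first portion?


Total parts = 16 + 23 = 39
First part fraction = 16/39
Simplify: 16/39 = 16/39

16/39


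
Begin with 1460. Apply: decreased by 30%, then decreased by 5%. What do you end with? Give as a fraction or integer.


Start: 1460
Step 1: decrease by 30% => multiply by 70/100
  1460 * 70/100 = 1022
Step 2: decrease by 5% => multiply by 95/100
  1022 * 95/100 = 9709/10
Final value = 9709/10

9709/10


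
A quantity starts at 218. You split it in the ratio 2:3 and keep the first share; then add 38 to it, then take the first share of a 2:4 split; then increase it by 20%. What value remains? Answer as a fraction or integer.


Start with 218.
Step 1: Split 2:3, first share = 218 * 2/5 = 436/5
Step 2: Add 38: 436/5+38=626/5; split 2:4 first = 626/5*2/6 = 626/15
Step 3: Increase by 20%: 626/15 * 120/100 = 1252/25
Final result = 1252/25

1252/25


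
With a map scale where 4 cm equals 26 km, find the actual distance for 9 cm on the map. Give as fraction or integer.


Map scale: 4 cm = 26 km
Measured distance on map = 9 cm
Set up proportion: 9 * 26 / 4
= 234 / 4
= 117/2 km

117/2


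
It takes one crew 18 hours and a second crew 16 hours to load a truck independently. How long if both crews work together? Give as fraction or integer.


Rate of A = 1/18 job per hour
Rate of B = 1/16 job per hour
Combined rate = 1/18 + 1/16
Find common denominator: (16 + 18)/(18*16) = 34/288
Combined rate = 17/144 job per hour
Time together = 1 / (17/144) = 144/17 hours

144/17
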